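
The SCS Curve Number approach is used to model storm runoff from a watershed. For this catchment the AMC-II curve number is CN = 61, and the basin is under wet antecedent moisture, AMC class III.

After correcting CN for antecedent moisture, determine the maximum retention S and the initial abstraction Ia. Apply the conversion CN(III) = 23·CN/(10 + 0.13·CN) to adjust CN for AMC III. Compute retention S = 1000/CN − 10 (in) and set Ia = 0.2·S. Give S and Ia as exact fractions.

Adjust CN=61 to AMC III: 23·61/(10 + 0.13·61) → 1403 ÷ (1793/100) = 140300/1793 ≈ 78.249
Retention S: 1000/CN − 10 with CN=78.249 → S = 3900/1403 ≈ 2.780 in
Initial abstraction Ia = S/5 = (3900/1403)/5 = 780/1403 ≈ 0.556 in

S = 3900/1403 in ≈ 2.780 in; Ia = 780/1403 in ≈ 0.556 in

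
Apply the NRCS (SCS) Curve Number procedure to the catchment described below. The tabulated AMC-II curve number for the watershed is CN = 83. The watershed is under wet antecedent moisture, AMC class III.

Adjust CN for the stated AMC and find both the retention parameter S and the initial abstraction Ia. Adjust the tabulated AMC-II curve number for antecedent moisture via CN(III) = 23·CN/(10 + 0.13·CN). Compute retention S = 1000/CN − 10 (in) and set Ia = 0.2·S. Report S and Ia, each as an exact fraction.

Adjust CN=83 to AMC III: 23·83/(10 + 0.13·83) → 1909 ÷ (2079/100) = 190900/2079 ≈ 91.823
Max retention: S = 1000/(190900/2079) − 10 = 1700/1909 in (≈ 0.891 in)
Initial abstraction Ia = S/5 = (1700/1909)/5 = 340/1909 ≈ 0.178 in

S = 1700/1909 in ≈ 0.891 in; Ia = 340/1909 in ≈ 0.178 in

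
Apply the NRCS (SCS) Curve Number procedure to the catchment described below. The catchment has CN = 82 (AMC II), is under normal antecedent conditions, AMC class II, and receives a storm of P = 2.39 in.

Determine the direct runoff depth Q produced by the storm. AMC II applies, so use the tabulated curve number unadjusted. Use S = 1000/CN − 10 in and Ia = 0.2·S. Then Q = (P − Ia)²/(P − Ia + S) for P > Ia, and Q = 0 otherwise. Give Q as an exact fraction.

AMC II — tabulated CN = 82 applies directly.
S = 1000/82 − 10 = 90/41 in ≈ 2.195 in
Initial abstraction Ia = S/5 = (90/41)/5 = 18/41 ≈ 0.439 in
Since P=2.390 > Ia=0.439: effective rainfall P−Ia = 7999/4100 in
Q = (7999/4100)²/((7999/4100) + 90/41) = (63984001/16810000)/(16999/4100) = 63984001/69695900 in ≈ 0.918 in

Q = 63984001/69695900 in ≈ 0.918 in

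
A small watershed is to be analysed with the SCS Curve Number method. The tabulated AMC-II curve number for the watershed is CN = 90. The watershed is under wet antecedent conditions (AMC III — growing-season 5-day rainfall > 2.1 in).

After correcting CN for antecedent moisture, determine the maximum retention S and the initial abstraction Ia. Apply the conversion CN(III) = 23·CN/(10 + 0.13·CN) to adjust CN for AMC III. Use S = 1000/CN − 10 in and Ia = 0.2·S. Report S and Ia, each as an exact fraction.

S = 100/207 in ≈ 0.483 in; Ia = 20/207 in ≈ 0.097 in

Adjust CN=90 to AMC III: 23·90/(10 + 0.13·90) → 2070 ÷ (217/10) = 20700/217 ≈ 95.392
S = 1000/(20700/217) − 10 = 100/207 in ≈ 0.483 in
Ia = 0.2·(100/207) = 20/207 in ≈ 0.097 in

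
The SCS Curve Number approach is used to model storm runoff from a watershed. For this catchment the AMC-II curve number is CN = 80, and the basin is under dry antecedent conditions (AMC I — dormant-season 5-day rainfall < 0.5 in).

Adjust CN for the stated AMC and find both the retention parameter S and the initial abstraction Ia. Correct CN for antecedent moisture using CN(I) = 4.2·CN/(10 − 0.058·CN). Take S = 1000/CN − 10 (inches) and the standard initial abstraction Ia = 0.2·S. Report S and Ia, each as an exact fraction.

Adjust CN=80 to AMC I: 4.2·80/(10 − 0.058·80) → 336 ÷ (134/25) = 4200/67 ≈ 62.687
Max retention: S = 1000/(4200/67) − 10 = 125/21 in (≈ 5.952 in)
Ia = 0.2S: 0.2·5.952 = 1.190 in (exactly 25/21)

S = 125/21 in ≈ 5.952 in; Ia = 25/21 in ≈ 1.190 in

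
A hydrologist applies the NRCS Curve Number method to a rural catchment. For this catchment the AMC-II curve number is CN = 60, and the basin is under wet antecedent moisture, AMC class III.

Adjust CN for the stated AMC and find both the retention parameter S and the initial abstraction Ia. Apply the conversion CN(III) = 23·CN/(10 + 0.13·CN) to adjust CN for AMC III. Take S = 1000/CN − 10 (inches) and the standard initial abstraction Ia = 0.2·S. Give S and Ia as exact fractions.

S = 200/69 in ≈ 2.899 in; Ia = 40/69 in ≈ 0.580 in

CN(III) from CN(II)=60: (23·60)/(10 + 0.13·60) = 6900/89 ≈ 77.528
Max retention: S = 1000/(6900/89) − 10 = 200/69 in (≈ 2.899 in)
Initial abstraction Ia = S/5 = (200/69)/5 = 40/69 ≈ 0.580 in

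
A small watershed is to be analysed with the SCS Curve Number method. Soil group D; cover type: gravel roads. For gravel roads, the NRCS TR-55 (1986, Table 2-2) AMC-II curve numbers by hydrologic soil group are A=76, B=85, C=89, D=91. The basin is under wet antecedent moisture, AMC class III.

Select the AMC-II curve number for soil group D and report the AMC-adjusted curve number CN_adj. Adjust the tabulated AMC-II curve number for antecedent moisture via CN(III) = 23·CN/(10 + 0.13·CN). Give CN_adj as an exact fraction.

CN_adj = 209300/2183 ≈ 95.877

NRCS table: gravel roads, soil group D → CN(II) = 91
Adjust CN=91 to AMC III: 23·91/(10 + 0.13·91) → 2093 ÷ (2183/100) = 209300/2183 ≈ 95.877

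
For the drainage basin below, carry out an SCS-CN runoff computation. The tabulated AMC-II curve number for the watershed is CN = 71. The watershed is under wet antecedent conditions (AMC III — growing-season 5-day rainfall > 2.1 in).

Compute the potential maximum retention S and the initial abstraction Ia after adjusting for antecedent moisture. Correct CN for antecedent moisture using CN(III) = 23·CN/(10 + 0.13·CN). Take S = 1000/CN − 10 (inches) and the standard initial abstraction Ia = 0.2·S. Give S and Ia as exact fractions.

CN(III) from CN(II)=71: (23·71)/(10 + 0.13·71) = 163300/1923 ≈ 84.919
S = 1000/(163300/1923) − 10 = 2900/1633 in ≈ 1.776 in
Ia = 0.2S: 0.2·1.776 = 0.355 in (exactly 580/1633)

S = 2900/1633 in ≈ 1.776 in; Ia = 580/1633 in ≈ 0.355 in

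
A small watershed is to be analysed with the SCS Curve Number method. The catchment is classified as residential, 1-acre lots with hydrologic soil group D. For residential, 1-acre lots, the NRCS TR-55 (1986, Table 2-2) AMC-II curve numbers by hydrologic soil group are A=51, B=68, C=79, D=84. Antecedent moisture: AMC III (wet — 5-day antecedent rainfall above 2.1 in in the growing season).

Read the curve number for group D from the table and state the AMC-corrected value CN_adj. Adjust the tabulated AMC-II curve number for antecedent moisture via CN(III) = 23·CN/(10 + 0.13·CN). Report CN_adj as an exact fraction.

CN_adj = 48300/523 ≈ 92.352

NRCS table: residential, 1-acre lots, soil group D → CN(II) = 84
CN(III) from CN(II)=84: (23·84)/(10 + 0.13·84) = 48300/523 ≈ 92.352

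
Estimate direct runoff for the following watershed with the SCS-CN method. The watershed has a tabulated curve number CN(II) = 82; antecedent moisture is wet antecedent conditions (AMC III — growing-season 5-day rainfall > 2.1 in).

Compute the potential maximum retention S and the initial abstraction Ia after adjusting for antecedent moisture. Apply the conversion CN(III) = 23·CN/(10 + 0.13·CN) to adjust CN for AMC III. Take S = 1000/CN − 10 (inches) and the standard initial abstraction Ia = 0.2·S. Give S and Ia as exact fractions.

S = 900/943 in ≈ 0.954 in; Ia = 180/943 in ≈ 0.191 in

Wet (AMC III): CN(III) = 23·82/(10 + 0.13·82) = 1886/(1033/50) = 94300/1033 ≈ 91.288
Retention S: 1000/CN − 10 with CN=91.288 → S = 900/943 ≈ 0.954 in
Initial abstraction Ia = S/5 = (900/943)/5 = 180/943 ≈ 0.191 in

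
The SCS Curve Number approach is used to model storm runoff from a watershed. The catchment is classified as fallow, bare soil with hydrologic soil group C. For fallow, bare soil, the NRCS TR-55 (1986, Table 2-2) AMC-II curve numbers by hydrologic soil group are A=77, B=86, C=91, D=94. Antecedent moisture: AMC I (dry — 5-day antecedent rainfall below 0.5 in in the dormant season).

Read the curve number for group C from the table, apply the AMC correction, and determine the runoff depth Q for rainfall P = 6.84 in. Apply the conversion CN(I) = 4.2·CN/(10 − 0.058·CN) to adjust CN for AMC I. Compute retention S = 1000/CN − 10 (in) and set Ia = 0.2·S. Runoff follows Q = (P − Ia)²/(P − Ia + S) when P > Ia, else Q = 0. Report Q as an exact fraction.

Q = 3429145443/737470825 in ≈ 4.650 in

NRCS table: fallow, bare soil, soil group C → CN(II) = 91
Adjust CN=91 to AMC I: 4.2·91/(10 − 0.058·91) → (1911/5) ÷ (2361/500) = 63700/787 ≈ 80.940
S = 1000/(63700/787) − 10 = 1500/637 in ≈ 2.355 in
Ia = 0.2·(1500/637) = 300/637 in ≈ 0.471 in
P − Ia = 6.840 − 0.471 = 101427/15925 ≈ 6.369 in (> 0, runoff occurs)
Q: (101427/15925)² ÷ (138927/15925) = 3429145443/737470825 in (≈ 4.650 in)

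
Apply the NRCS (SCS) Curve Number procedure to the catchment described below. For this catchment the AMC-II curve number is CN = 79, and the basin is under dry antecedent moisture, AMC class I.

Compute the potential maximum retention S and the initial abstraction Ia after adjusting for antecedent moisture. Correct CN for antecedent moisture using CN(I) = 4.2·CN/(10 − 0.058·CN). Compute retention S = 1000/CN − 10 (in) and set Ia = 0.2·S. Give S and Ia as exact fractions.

CN(I) from CN(II)=79: (4.2·79)/(10 − 0.058·79) = 7900/129 ≈ 61.240
Max retention: S = 1000/(7900/129) − 10 = 500/79 in (≈ 6.329 in)
Ia = 0.2S: 0.2·6.329 = 1.266 in (exactly 100/79)

S = 500/79 in ≈ 6.329 in; Ia = 100/79 in ≈ 1.266 in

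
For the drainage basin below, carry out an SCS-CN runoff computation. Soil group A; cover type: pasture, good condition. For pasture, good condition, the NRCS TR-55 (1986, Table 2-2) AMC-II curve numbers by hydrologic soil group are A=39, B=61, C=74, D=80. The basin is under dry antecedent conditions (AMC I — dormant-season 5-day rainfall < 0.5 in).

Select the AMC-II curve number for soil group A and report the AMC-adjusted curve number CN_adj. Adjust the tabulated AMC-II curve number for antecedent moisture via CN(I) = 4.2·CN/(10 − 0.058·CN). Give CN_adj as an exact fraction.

CN_adj = 81900/3869 ≈ 21.168

NRCS table: pasture, good condition, soil group A → CN(II) = 39
Dry (AMC I): CN(I) = 4.2·39/(10 − 0.058·39) = (819/5)/(3869/500) = 81900/3869 ≈ 21.168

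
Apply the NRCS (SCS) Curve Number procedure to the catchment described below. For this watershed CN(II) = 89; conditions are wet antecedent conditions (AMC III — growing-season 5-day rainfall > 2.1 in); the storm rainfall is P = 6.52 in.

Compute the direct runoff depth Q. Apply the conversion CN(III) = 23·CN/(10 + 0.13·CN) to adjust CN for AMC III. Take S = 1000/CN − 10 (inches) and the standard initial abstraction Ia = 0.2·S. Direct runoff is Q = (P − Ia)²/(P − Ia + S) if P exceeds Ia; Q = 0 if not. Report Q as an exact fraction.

CN(III) from CN(II)=89: (23·89)/(10 + 0.13·89) = 204700/2157 ≈ 94.900
Retention S: 1000/CN − 10 with CN=94.900 → S = 1100/2047 ≈ 0.537 in
Initial abstraction Ia = S/5 = (1100/2047)/5 = 220/2047 ≈ 0.107 in
Since P=6.520 > Ia=0.107: effective rainfall P−Ia = 328161/51175 in
Q: (328161/51175)² ÷ (355661/51175) = 107689641921/18200951675 in (≈ 5.917 in)

Q = 107689641921/18200951675 in ≈ 5.917 in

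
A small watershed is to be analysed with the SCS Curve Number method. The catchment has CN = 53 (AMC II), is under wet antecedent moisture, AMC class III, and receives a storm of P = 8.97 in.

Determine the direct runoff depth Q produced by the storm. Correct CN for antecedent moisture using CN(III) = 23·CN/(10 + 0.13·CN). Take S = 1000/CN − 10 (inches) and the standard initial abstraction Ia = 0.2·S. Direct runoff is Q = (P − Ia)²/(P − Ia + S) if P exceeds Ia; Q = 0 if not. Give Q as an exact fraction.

Q = 998886310249/179125101700 in ≈ 5.576 in

CN(III) from CN(II)=53: (23·53)/(10 + 0.13·53) = 121900/1689 ≈ 72.173
Max retention: S = 1000/(121900/1689) − 10 = 4700/1219 in (≈ 3.856 in)
Ia = 0.2·(4700/1219) = 940/1219 in ≈ 0.771 in
Excess rainfall: 8.970 − 0.771 = 8.199 in; P > Ia so Q > 0
Q: (999443/121900)² ÷ (1469443/121900) = 998886310249/179125101700 in (≈ 5.576 in)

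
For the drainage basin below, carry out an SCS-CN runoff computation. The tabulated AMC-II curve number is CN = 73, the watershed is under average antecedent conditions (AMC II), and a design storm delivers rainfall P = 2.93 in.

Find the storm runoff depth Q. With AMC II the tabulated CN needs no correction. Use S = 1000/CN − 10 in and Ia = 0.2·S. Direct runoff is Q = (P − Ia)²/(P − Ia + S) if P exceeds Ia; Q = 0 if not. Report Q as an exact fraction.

AMC II — tabulated CN = 73 applies directly.
Max retention: S = 1000/73 − 10 = 270/73 in (≈ 3.699 in)
Initial abstraction Ia = S/5 = (270/73)/5 = 54/73 ≈ 0.740 in
Since P=2.930 > Ia=0.740: effective rainfall P−Ia = 15989/7300 in
Q = (15989/7300)²/((15989/7300) + 270/73) = (255648121/53290000)/(42989/7300) = 255648121/313819700 in ≈ 0.815 in

Q = 255648121/313819700 in ≈ 0.815 in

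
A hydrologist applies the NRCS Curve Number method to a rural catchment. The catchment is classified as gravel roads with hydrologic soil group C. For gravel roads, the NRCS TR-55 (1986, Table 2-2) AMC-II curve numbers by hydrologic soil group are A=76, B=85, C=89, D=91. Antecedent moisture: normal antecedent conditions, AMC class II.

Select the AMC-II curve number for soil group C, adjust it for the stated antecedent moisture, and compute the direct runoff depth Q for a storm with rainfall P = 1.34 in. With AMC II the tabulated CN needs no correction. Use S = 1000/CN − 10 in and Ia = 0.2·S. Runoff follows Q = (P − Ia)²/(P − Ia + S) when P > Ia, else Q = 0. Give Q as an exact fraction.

NRCS table: gravel roads, soil group C → CN(II) = 89
CN(II) = 89; AMC II needs no correction.
Max retention: S = 1000/89 − 10 = 110/89 in (≈ 1.236 in)
Ia = 0.2S: 0.2·1.236 = 0.247 in (exactly 22/89)
P − Ia = 1.340 − 0.247 = 4863/4450 ≈ 1.093 in (> 0, runoff occurs)
Q: (4863/4450)² ÷ (10363/4450) = 23648769/46115350 in (≈ 0.513 in)

Q = 23648769/46115350 in ≈ 0.513 in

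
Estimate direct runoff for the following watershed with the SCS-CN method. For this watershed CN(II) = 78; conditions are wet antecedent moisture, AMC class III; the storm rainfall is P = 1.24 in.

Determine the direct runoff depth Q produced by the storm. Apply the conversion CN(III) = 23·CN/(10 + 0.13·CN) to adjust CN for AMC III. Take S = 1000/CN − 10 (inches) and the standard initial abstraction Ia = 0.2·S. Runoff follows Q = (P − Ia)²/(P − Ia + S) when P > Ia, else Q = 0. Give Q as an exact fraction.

Adjust CN=78 to AMC III: 23·78/(10 + 0.13·78) → 1794 ÷ (1007/50) = 89700/1007 ≈ 89.076
S = 1000/(89700/1007) − 10 = 1100/897 in ≈ 1.226 in
Ia = 0.2S: 0.2·1.226 = 0.245 in (exactly 220/897)
Since P=1.240 > Ia=0.245: effective rainfall P−Ia = 22307/22425 in
Q: (22307/22425)² ÷ (49807/22425) = 497602249/1116921975 in (≈ 0.446 in)

Q = 497602249/1116921975 in ≈ 0.446 in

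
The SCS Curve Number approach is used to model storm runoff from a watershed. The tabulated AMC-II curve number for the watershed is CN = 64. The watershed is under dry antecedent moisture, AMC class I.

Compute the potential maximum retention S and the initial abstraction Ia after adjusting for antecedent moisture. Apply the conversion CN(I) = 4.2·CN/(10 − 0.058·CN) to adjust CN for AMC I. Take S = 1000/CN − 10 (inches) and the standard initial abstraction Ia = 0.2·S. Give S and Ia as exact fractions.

Adjust CN=64 to AMC I: 4.2·64/(10 − 0.058·64) → (1344/5) ÷ (786/125) = 5600/131 ≈ 42.748
Retention S: 1000/CN − 10 with CN=42.748 → S = 375/28 ≈ 13.393 in
Ia = 0.2S: 0.2·13.393 = 2.679 in (exactly 75/28)

S = 375/28 in ≈ 13.393 in; Ia = 75/28 in ≈ 2.679 in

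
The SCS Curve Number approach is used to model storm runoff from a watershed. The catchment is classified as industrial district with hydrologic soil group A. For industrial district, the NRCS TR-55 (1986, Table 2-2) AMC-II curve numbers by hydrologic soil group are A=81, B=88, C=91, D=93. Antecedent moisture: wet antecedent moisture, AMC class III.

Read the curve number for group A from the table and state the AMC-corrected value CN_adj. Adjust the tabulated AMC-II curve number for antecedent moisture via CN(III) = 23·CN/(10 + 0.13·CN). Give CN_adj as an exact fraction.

CN_adj = 186300/2053 ≈ 90.745

NRCS table: industrial district, soil group A → CN(II) = 81
Adjust CN=81 to AMC III: 23·81/(10 + 0.13·81) → 1863 ÷ (2053/100) = 186300/2053 ≈ 90.745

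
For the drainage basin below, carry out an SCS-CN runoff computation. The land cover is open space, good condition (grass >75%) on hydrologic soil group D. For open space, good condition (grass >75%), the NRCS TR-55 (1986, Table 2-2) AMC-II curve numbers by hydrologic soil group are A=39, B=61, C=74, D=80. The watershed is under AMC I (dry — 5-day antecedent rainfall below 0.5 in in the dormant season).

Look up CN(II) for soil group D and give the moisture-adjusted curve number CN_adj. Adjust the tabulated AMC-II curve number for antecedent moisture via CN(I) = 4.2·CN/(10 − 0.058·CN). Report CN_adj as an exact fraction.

NRCS table: open space, good condition (grass >75%), soil group D → CN(II) = 80
Adjust CN=80 to AMC I: 4.2·80/(10 − 0.058·80) → 336 ÷ (134/25) = 4200/67 ≈ 62.687

CN_adj = 4200/67 ≈ 62.687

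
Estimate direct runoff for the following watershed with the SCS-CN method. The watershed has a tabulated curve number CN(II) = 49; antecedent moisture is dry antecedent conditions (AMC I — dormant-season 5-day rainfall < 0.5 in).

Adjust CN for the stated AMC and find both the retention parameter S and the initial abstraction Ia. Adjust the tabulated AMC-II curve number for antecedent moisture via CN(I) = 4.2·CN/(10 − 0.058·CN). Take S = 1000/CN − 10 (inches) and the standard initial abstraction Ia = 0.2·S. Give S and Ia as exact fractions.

Adjust CN=49 to AMC I: 4.2·49/(10 − 0.058·49) → (1029/5) ÷ (3579/500) = 34300/1193 ≈ 28.751
Retention S: 1000/CN − 10 with CN=28.751 → S = 8500/343 ≈ 24.781 in
Ia = 0.2S: 0.2·24.781 = 4.956 in (exactly 1700/343)

S = 8500/343 in ≈ 24.781 in; Ia = 1700/343 in ≈ 4.956 in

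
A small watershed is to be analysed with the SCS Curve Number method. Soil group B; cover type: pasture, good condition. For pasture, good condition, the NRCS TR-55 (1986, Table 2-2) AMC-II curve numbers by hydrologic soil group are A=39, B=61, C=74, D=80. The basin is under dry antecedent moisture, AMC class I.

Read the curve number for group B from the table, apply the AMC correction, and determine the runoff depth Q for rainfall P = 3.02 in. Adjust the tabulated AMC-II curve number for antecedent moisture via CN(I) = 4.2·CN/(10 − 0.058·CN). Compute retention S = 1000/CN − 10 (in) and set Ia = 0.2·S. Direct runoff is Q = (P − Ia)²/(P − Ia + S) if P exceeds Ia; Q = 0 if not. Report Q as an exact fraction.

Q = 0 in ≈ 0.000 in

NRCS table: pasture, good condition, soil group B → CN(II) = 61
CN(I) from CN(II)=61: (4.2·61)/(10 − 0.058·61) = 42700/1077 ≈ 39.647
S = 1000/(42700/1077) − 10 = 6500/427 in ≈ 15.222 in
Ia = 0.2·(6500/427) = 1300/427 in ≈ 3.044 in
P = 3.020 ≤ Ia = 3.044 in: entire storm abstracted, Q = 0.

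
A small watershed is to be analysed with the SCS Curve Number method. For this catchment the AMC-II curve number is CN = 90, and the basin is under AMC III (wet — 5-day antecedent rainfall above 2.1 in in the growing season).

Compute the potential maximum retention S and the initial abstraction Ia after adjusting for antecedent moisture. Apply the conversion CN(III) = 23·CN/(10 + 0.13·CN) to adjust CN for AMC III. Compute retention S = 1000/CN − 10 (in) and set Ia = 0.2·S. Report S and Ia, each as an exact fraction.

CN(III) from CN(II)=90: (23·90)/(10 + 0.13·90) = 20700/217 ≈ 95.392
Max retention: S = 1000/(20700/217) − 10 = 100/207 in (≈ 0.483 in)
Ia = 0.2·(100/207) = 20/207 in ≈ 0.097 in

S = 100/207 in ≈ 0.483 in; Ia = 20/207 in ≈ 0.097 in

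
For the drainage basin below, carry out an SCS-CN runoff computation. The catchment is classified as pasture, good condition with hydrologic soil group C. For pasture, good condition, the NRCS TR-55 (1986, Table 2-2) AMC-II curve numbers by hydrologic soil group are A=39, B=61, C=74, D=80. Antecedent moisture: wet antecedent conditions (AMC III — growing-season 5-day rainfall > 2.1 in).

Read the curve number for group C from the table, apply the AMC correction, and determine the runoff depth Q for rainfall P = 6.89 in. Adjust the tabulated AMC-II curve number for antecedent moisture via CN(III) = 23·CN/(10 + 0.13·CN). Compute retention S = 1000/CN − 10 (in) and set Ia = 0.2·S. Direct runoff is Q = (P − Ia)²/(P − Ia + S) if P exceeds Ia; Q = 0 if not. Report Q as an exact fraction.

NRCS table: pasture, good condition, soil group C → CN(II) = 74
Wet (AMC III): CN(III) = 23·74/(10 + 0.13·74) = 1702/(981/50) = 85100/981 ≈ 86.748
Max retention: S = 1000/(85100/981) − 10 = 1300/851 in (≈ 1.528 in)
Initial abstraction Ia = S/5 = (1300/851)/5 = 260/851 ≈ 0.306 in
Since P=6.890 > Ia=0.306: effective rainfall P−Ia = 560339/85100 in
Q = (560339/85100)²/((560339/85100) + 1300/851) = (313979794921/7242010000)/(690339/85100) = 24152291917/4519065300 in ≈ 5.345 in

Q = 24152291917/4519065300 in ≈ 5.345 in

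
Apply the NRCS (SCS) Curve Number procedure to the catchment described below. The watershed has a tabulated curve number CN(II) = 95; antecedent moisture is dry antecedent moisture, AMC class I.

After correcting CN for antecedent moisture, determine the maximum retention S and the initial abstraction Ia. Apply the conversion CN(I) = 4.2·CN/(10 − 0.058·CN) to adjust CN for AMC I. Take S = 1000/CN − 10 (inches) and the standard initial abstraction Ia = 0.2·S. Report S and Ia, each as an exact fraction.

CN(I) from CN(II)=95: (4.2·95)/(10 − 0.058·95) = 39900/449 ≈ 88.864
Retention S: 1000/CN − 10 with CN=88.864 → S = 500/399 ≈ 1.253 in
Ia = 0.2S: 0.2·1.253 = 0.251 in (exactly 100/399)

S = 500/399 in ≈ 1.253 in; Ia = 100/399 in ≈ 0.251 in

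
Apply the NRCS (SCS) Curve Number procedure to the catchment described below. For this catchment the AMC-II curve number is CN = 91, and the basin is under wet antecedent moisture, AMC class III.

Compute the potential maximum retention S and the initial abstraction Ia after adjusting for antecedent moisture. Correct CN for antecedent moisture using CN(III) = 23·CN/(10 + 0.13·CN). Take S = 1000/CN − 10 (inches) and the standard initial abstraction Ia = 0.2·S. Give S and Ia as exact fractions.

CN(III) from CN(II)=91: (23·91)/(10 + 0.13·91) = 209300/2183 ≈ 95.877
Max retention: S = 1000/(209300/2183) − 10 = 900/2093 in (≈ 0.430 in)
Initial abstraction Ia = S/5 = (900/2093)/5 = 180/2093 ≈ 0.086 in

S = 900/2093 in ≈ 0.430 in; Ia = 180/2093 in ≈ 0.086 in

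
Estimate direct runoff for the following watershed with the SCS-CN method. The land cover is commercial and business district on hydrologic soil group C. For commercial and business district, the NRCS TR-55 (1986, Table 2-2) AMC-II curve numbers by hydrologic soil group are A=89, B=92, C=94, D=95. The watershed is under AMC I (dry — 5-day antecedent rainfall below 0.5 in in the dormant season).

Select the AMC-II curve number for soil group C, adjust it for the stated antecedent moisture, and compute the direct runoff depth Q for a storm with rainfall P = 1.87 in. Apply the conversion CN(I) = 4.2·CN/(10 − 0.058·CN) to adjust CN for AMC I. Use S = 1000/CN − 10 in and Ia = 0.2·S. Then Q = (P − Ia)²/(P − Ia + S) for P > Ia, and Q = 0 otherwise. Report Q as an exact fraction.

Q = 2654619529/3340106700 in ≈ 0.795 in

NRCS table: commercial and business district, soil group C → CN(II) = 94
Adjust CN=94 to AMC I: 4.2·94/(10 − 0.058·94) → (1974/5) ÷ (1137/250) = 32900/379 ≈ 86.807
Max retention: S = 1000/(32900/379) − 10 = 500/329 in (≈ 1.520 in)
Ia = 0.2S: 0.2·1.520 = 0.304 in (exactly 100/329)
Since P=1.870 > Ia=0.304: effective rainfall P−Ia = 51523/32900 in
Q = (51523/32900)²/((51523/32900) + 500/329) = (2654619529/1082410000)/(101523/32900) = 2654619529/3340106700 in ≈ 0.795 in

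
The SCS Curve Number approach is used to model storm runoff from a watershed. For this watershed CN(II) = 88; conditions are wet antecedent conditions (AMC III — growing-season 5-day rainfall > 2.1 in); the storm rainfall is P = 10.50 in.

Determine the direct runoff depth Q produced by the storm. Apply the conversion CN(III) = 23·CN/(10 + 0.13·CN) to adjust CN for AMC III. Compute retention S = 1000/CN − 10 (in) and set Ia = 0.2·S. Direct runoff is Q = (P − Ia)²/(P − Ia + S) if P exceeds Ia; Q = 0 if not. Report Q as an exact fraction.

Q = 3066001/312202 in ≈ 9.821 in

Adjust CN=88 to AMC III: 23·88/(10 + 0.13·88) → 2024 ÷ (536/25) = 6325/67 ≈ 94.403
Retention S: 1000/CN − 10 with CN=94.403 → S = 150/253 ≈ 0.593 in
Ia = 0.2S: 0.2·0.593 = 0.119 in (exactly 30/253)
Excess rainfall: 10.500 − 0.119 = 10.381 in; P > Ia so Q > 0
Q = (5253/506)²/((5253/506) + 150/253) = (27594009/256036)/(5553/506) = 3066001/312202 in ≈ 9.821 in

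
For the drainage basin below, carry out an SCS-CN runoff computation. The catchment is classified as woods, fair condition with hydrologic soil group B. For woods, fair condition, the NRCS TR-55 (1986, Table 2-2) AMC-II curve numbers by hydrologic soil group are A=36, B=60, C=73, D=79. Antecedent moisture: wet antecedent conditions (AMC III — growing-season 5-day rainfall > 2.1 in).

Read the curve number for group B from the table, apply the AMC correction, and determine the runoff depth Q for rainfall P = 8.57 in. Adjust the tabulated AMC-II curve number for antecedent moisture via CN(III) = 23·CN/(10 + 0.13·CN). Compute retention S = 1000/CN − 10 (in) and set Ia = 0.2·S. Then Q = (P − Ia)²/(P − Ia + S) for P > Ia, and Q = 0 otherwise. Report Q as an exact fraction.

Q = 3039647689/518417700 in ≈ 5.863 in

NRCS table: woods, fair condition, soil group B → CN(II) = 60
Wet (AMC III): CN(III) = 23·60/(10 + 0.13·60) = 1380/(89/5) = 6900/89 ≈ 77.528
Retention S: 1000/CN − 10 with CN=77.528 → S = 200/69 ≈ 2.899 in
Ia = 0.2S: 0.2·2.899 = 0.580 in (exactly 40/69)
P − Ia = 8.570 − 0.580 = 55133/6900 ≈ 7.990 in (> 0, runoff occurs)
Q = (55133/6900)²/((55133/6900) + 200/69) = (3039647689/47610000)/(75133/6900) = 3039647689/518417700 in ≈ 5.863 in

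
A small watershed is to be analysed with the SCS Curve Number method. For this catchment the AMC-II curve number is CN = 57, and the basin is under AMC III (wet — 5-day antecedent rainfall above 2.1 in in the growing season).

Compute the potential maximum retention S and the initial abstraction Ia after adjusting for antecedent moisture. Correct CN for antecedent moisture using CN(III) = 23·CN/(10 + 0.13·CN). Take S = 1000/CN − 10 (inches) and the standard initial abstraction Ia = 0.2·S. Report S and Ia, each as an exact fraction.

CN(III) from CN(II)=57: (23·57)/(10 + 0.13·57) = 131100/1741 ≈ 75.302
Retention S: 1000/CN − 10 with CN=75.302 → S = 4300/1311 ≈ 3.280 in
Initial abstraction Ia = S/5 = (4300/1311)/5 = 860/1311 ≈ 0.656 in

S = 4300/1311 in ≈ 3.280 in; Ia = 860/1311 in ≈ 0.656 in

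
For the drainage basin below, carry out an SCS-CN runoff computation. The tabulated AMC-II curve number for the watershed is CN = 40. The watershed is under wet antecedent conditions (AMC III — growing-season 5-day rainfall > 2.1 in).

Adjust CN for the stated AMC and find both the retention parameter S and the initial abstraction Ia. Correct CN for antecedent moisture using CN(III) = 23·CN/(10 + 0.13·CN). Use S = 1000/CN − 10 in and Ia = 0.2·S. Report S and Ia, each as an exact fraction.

Adjust CN=40 to AMC III: 23·40/(10 + 0.13·40) → 920 ÷ (76/5) = 1150/19 ≈ 60.526
Retention S: 1000/CN − 10 with CN=60.526 → S = 150/23 ≈ 6.522 in
Ia = 0.2S: 0.2·6.522 = 1.304 in (exactly 30/23)

S = 150/23 in ≈ 6.522 in; Ia = 30/23 in ≈ 1.304 in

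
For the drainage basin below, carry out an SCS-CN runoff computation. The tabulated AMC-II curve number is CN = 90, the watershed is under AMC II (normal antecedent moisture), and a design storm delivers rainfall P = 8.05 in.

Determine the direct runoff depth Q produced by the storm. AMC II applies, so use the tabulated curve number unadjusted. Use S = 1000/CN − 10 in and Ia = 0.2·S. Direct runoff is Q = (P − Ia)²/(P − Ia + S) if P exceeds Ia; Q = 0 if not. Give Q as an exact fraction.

AMC II — tabulated CN = 90 applies directly.
Retention S: 1000/CN − 10 with CN=90.000 → S = 10/9 ≈ 1.111 in
Ia = 0.2·(10/9) = 2/9 in ≈ 0.222 in
Since P=8.050 > Ia=0.222: effective rainfall P−Ia = 1409/180 in
Q = (1409/180)²/((1409/180) + 10/9) = (1985281/32400)/(1609/180) = 1985281/289620 in ≈ 6.855 in

Q = 1985281/289620 in ≈ 6.855 in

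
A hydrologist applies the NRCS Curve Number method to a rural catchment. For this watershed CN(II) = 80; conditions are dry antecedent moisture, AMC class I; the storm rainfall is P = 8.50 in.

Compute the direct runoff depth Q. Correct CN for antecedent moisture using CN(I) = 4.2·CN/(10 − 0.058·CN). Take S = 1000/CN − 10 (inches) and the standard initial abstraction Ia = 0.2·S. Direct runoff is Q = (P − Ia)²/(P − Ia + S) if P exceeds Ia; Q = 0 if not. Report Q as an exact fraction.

Q = 94249/23394 in ≈ 4.029 in

Adjust CN=80 to AMC I: 4.2·80/(10 − 0.058·80) → 336 ÷ (134/25) = 4200/67 ≈ 62.687
Retention S: 1000/CN − 10 with CN=62.687 → S = 125/21 ≈ 5.952 in
Initial abstraction Ia = S/5 = (125/21)/5 = 25/21 ≈ 1.190 in
Excess rainfall: 8.500 − 1.190 = 7.310 in; P > Ia so Q > 0
Q = (307/42)²/((307/42) + 125/21) = (94249/1764)/(557/42) = 94249/23394 in ≈ 4.029 in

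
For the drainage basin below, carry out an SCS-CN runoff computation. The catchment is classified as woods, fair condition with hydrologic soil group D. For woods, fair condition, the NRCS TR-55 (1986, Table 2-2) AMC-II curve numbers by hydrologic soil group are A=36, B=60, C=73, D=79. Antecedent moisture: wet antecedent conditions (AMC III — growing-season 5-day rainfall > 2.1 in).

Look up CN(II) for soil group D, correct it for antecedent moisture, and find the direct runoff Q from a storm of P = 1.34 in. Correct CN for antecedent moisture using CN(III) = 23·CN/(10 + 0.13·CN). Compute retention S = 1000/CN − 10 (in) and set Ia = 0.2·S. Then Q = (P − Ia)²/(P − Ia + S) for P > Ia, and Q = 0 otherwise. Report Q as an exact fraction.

Q = 10148346121/18691388150 in ≈ 0.543 in

NRCS table: woods, fair condition, soil group D → CN(II) = 79
Wet (AMC III): CN(III) = 23·79/(10 + 0.13·79) = 1817/(2027/100) = 181700/2027 ≈ 89.640
Max retention: S = 1000/(181700/2027) − 10 = 2100/1817 in (≈ 1.156 in)
Initial abstraction Ia = S/5 = (2100/1817)/5 = 420/1817 ≈ 0.231 in
P − Ia = 1.340 − 0.231 = 100739/90850 ≈ 1.109 in (> 0, runoff occurs)
Runoff Q = (P−Ia)²/(P−Ia+S) = (1.109)²/(1.109+1.156) = 10148346121/18691388150 ≈ 0.543 in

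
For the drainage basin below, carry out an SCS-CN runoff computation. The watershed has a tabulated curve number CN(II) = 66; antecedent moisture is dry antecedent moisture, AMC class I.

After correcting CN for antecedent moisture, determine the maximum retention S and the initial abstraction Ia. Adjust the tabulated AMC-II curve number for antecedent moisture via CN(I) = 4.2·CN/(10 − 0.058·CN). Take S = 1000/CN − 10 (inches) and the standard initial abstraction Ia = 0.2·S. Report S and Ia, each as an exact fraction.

S = 8500/693 in ≈ 12.266 in; Ia = 1700/693 in ≈ 2.453 in

Dry (AMC I): CN(I) = 4.2·66/(10 − 0.058·66) = (1386/5)/(1543/250) = 69300/1543 ≈ 44.913
Retention S: 1000/CN − 10 with CN=44.913 → S = 8500/693 ≈ 12.266 in
Ia = 0.2S: 0.2·12.266 = 2.453 in (exactly 1700/693)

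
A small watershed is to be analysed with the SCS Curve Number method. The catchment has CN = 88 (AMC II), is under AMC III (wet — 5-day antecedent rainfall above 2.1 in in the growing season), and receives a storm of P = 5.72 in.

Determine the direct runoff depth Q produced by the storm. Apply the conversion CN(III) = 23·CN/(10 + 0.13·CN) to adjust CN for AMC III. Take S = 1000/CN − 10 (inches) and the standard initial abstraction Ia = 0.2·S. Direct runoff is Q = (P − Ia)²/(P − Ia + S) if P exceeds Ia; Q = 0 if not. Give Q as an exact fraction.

Wet (AMC III): CN(III) = 23·88/(10 + 0.13·88) = 2024/(536/25) = 6325/67 ≈ 94.403
Max retention: S = 1000/(6325/67) − 10 = 150/253 in (≈ 0.593 in)
Initial abstraction Ia = S/5 = (150/253)/5 = 30/253 ≈ 0.119 in
Excess rainfall: 5.720 − 0.119 = 5.601 in; P > Ia so Q > 0
Q: (35429/6325)² ÷ (39179/6325) = 1255214041/247807175 in (≈ 5.065 in)

Q = 1255214041/247807175 in ≈ 5.065 in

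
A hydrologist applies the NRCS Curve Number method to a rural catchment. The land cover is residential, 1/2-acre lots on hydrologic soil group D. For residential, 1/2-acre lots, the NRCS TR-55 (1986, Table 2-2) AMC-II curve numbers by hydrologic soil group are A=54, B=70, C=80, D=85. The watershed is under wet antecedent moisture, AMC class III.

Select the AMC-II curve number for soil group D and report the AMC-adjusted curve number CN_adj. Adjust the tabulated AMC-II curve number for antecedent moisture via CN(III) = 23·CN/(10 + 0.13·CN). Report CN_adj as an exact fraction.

CN_adj = 39100/421 ≈ 92.874

NRCS table: residential, 1/2-acre lots, soil group D → CN(II) = 85
CN(III) from CN(II)=85: (23·85)/(10 + 0.13·85) = 39100/421 ≈ 92.874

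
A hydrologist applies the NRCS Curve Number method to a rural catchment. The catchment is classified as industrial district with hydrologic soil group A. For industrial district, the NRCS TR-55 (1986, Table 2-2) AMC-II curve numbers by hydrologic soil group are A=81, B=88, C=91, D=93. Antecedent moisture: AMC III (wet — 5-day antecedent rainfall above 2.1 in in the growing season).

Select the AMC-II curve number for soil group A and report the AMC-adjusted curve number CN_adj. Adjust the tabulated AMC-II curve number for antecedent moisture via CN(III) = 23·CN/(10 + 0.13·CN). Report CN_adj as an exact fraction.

CN_adj = 186300/2053 ≈ 90.745

NRCS table: industrial district, soil group A → CN(II) = 81
Adjust CN=81 to AMC III: 23·81/(10 + 0.13·81) → 1863 ÷ (2053/100) = 186300/2053 ≈ 90.745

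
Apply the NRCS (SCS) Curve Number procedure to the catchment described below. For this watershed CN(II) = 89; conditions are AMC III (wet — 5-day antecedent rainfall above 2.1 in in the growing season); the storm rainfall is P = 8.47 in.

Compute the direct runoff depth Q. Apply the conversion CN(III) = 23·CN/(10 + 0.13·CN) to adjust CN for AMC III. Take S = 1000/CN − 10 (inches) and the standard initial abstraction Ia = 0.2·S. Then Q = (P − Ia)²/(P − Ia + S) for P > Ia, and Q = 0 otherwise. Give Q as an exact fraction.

Wet (AMC III): CN(III) = 23·89/(10 + 0.13·89) = 2047/(2157/100) = 204700/2157 ≈ 94.900
Retention S: 1000/CN − 10 with CN=94.900 → S = 1100/2047 ≈ 0.537 in
Ia = 0.2·(1100/2047) = 220/2047 in ≈ 0.107 in
Excess rainfall: 8.470 − 0.107 = 8.363 in; P > Ia so Q > 0
Q = (1711809/204700)²/((1711809/204700) + 1100/2047) = (2930290052481/41902090000)/(1821809/204700) = 266390004771/33902209300 in ≈ 7.858 in

Q = 266390004771/33902209300 in ≈ 7.858 in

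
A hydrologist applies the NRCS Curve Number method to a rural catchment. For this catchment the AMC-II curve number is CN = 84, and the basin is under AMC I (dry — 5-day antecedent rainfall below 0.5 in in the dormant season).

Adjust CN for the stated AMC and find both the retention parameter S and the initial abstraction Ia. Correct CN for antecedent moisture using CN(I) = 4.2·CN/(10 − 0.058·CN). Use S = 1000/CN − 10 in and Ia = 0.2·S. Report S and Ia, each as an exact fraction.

S = 2000/441 in ≈ 4.535 in; Ia = 400/441 in ≈ 0.907 in

CN(I) from CN(II)=84: (4.2·84)/(10 − 0.058·84) = 44100/641 ≈ 68.799
Max retention: S = 1000/(44100/641) − 10 = 2000/441 in (≈ 4.535 in)
Ia = 0.2S: 0.2·4.535 = 0.907 in (exactly 400/441)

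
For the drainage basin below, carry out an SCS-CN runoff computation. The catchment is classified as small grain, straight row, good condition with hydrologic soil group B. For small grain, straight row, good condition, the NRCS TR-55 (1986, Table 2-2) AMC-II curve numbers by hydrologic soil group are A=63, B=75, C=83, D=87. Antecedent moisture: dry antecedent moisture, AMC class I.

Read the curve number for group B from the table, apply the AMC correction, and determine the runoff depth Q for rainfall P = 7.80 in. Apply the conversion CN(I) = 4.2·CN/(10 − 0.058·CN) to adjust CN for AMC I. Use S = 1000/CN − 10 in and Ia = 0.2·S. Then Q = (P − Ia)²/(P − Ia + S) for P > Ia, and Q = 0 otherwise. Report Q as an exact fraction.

Q = 3829849/1403955 in ≈ 2.728 in

NRCS table: small grain, straight row, good condition, soil group B → CN(II) = 75
Adjust CN=75 to AMC I: 4.2·75/(10 − 0.058·75) → 315 ÷ (113/20) = 6300/113 ≈ 55.752
S = 1000/(6300/113) − 10 = 500/63 in ≈ 7.937 in
Initial abstraction Ia = S/5 = (500/63)/5 = 100/63 ≈ 1.587 in
Excess rainfall: 7.800 − 1.587 = 6.213 in; P > Ia so Q > 0
Q = (1957/315)²/((1957/315) + 500/63) = (3829849/99225)/(4457/315) = 3829849/1403955 in ≈ 2.728 in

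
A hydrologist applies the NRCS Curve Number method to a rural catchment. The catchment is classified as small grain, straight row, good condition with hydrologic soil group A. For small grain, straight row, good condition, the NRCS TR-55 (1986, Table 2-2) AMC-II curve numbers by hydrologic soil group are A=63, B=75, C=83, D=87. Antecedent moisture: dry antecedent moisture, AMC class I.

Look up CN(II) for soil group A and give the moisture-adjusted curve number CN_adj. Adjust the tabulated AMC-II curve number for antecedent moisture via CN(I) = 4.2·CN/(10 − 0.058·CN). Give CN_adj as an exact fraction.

NRCS table: small grain, straight row, good condition, soil group A → CN(II) = 63
Adjust CN=63 to AMC I: 4.2·63/(10 − 0.058·63) → (1323/5) ÷ (3173/500) = 132300/3173 ≈ 41.696

CN_adj = 132300/3173 ≈ 41.696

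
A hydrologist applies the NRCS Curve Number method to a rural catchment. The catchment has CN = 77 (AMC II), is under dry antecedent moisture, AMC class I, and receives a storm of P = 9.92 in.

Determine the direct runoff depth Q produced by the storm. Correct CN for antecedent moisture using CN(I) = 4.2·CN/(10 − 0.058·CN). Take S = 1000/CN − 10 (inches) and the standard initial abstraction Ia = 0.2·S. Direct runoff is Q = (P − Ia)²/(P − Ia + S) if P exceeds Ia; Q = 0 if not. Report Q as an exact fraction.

Adjust CN=77 to AMC I: 4.2·77/(10 − 0.058·77) → (1617/5) ÷ (2767/500) = 161700/2767 ≈ 58.439
Max retention: S = 1000/(161700/2767) − 10 = 11500/1617 in (≈ 7.112 in)
Ia = 0.2·(11500/1617) = 2300/1617 in ≈ 1.422 in
P − Ia = 9.920 − 1.422 = 343516/40425 ≈ 8.498 in (> 0, runoff occurs)
Runoff Q = (P−Ia)²/(P−Ia+S) = (8.498)²/(8.498+7.112) = 14750405282/3188602725 ≈ 4.626 in

Q = 14750405282/3188602725 in ≈ 4.626 in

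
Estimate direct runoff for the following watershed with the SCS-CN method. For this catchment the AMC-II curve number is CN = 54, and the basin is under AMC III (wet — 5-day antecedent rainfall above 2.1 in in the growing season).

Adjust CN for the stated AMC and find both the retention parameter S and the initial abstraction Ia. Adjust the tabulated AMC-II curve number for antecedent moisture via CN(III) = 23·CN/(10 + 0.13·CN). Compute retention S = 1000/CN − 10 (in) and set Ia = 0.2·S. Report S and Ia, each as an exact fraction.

Adjust CN=54 to AMC III: 23·54/(10 + 0.13·54) → 1242 ÷ (851/50) = 2700/37 ≈ 72.973
Max retention: S = 1000/(2700/37) − 10 = 100/27 in (≈ 3.704 in)
Initial abstraction Ia = S/5 = (100/27)/5 = 20/27 ≈ 0.741 in

S = 100/27 in ≈ 3.704 in; Ia = 20/27 in ≈ 0.741 in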